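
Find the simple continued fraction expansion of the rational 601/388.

[1; 1, 1, 4, 1, 1, 1, 1, 7]

Run the Euclidean algorithm on 601 and 388; the successive quotients are the partial quotients a_0, a_1, ... (each step inverts the fractional part left over by the previous one):
  601 = 1*388 + 213, so a_0 = 1.
  388 = 1*213 + 175, so a_1 = 1.
  213 = 1*175 + 38, so a_2 = 1.
  175 = 4*38 + 23, so a_3 = 4.
  38 = 1*23 + 15, so a_4 = 1.
  23 = 1*15 + 8, so a_5 = 1.
  15 = 1*8 + 7, so a_6 = 1.
  8 = 1*7 + 1, so a_7 = 1.
  7 = 7*1 + 0, so a_8 = 7.
The remainder reaches 0 after 9 divisions, so the expansion has 9 partial quotients, read off in order.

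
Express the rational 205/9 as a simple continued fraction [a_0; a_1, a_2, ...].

Run the Euclidean algorithm on 205 and 9; the successive quotients are the partial quotients a_0, a_1, ... (each step inverts the fractional part left over by the previous one):
  205 = 22*9 + 7, so a_0 = 22.
  9 = 1*7 + 2, so a_1 = 1.
  7 = 3*2 + 1, so a_2 = 3.
  2 = 2*1 + 0, so a_3 = 2.
The remainder reaches 0 after 4 divisions, so the expansion has 4 partial quotients, read off in order.

[22; 1, 3, 2]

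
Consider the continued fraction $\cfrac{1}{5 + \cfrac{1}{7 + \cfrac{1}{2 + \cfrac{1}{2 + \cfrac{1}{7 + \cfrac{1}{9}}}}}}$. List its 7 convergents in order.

0/1, 1/5, 7/36, 15/77, 37/190, 274/1407, 2503/12853

Using the convergent recurrence p_i = a_i*p_{i-1} + p_{i-2}, q_i = a_i*q_{i-1} + q_{i-2} with p_{-2}=0, p_{-1}=1, q_{-2}=1, q_{-1}=0:
  i=0: a_0=0, p_0 = 0*1 + 0 = 0, q_0 = 0*0 + 1 = 1.
  i=1: a_1=5, p_1 = 5*0 + 1 = 1, q_1 = 5*1 + 0 = 5.
  i=2: a_2=7, p_2 = 7*1 + 0 = 7, q_2 = 7*5 + 1 = 36.
  i=3: a_3=2, p_3 = 2*7 + 1 = 15, q_3 = 2*36 + 5 = 77.
  i=4: a_4=2, p_4 = 2*15 + 7 = 37, q_4 = 2*77 + 36 = 190.
  i=5: a_5=7, p_5 = 7*37 + 15 = 274, q_5 = 7*190 + 77 = 1407.
  i=6: a_6=9, p_6 = 9*274 + 37 = 2503, q_6 = 9*1407 + 190 = 12853.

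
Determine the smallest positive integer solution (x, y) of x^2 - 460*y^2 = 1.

First expand sqrt(460) as a continued fraction. With x_i = (sqrt(460) + m_i)/d_i and (m_0, d_0) = (0, 1): a_0 = floor(sqrt(460)) = 21, since 21^2 = 441 <= 460 < 484 = 22^2.
Iterate m_{i+1} = d_i*a_i - m_i, d_{i+1} = (460 - m_{i+1}^2)/d_i, a_{i+1} = floor((a_0 + m_{i+1})/d_{i+1}):
  m_1 = 1*21 - 0 = 21, d_1 = (460 - 21^2)/1 = 19/1 = 19, a_1 = floor((21 + 21)/19) = 2.
  m_2 = 19*2 - 21 = 17, d_2 = (460 - 17^2)/19 = 171/19 = 9, a_2 = floor((21 + 17)/9) = 4.
  m_3 = 9*4 - 17 = 19, d_3 = (460 - 19^2)/9 = 99/9 = 11, a_3 = floor((21 + 19)/11) = 3.
  m_4 = 11*3 - 19 = 14, d_4 = (460 - 14^2)/11 = 264/11 = 24, a_4 = floor((21 + 14)/24) = 1.
  m_5 = 24*1 - 14 = 10, d_5 = (460 - 10^2)/24 = 360/24 = 15, a_5 = floor((21 + 10)/15) = 2.
  m_6 = 15*2 - 10 = 20, d_6 = (460 - 20^2)/15 = 60/15 = 4, a_6 = floor((21 + 20)/4) = 10.
  m_7 = 4*10 - 20 = 20, d_7 = (460 - 20^2)/4 = 60/4 = 15, a_7 = floor((21 + 20)/15) = 2.
  m_8 = 15*2 - 20 = 10, d_8 = (460 - 10^2)/15 = 360/15 = 24, a_8 = floor((21 + 10)/24) = 1.
  m_9 = 24*1 - 10 = 14, d_9 = (460 - 14^2)/24 = 264/24 = 11, a_9 = floor((21 + 14)/11) = 3.
  m_10 = 11*3 - 14 = 19, d_10 = (460 - 19^2)/11 = 99/11 = 9, a_10 = floor((21 + 19)/9) = 4.
  m_11 = 9*4 - 19 = 17, d_11 = (460 - 17^2)/9 = 171/9 = 19, a_11 = floor((21 + 17)/19) = 2.
  m_12 = 19*2 - 17 = 21, d_12 = (460 - 21^2)/19 = 19/19 = 1, a_12 = floor((21 + 21)/1) = 42.
  m_13 = 1*42 - 21 = 21, d_13 = (460 - 21^2)/1 = 19/1 = 19: (m_13, d_13) = (m_1, d_1) = (21, 19), so from here the quotients repeat a_1, ..., a_12; the period length is 12.
So sqrt(460) = [21; (2, 4, 3, 1, 2, 10, 2, 1, 3, 4, 2, 42)] with period length k = 12.
k is even, so the fundamental solution of x^2 - 460y^2 = 1 is (p_{k-1}, q_{k-1}) = (p_11, q_11); compute convergents through index 11.
Convergents (p_i = a_i*p_{i-1} + p_{i-2}, q_i = a_i*q_{i-1} + q_{i-2} with p_{-2}=0, p_{-1}=1, q_{-2}=1, q_{-1}=0):
  i=0: a_0=21, p_0 = 21*1 + 0 = 21, q_0 = 21*0 + 1 = 1.
  i=1: a_1=2, p_1 = 2*21 + 1 = 43, q_1 = 2*1 + 0 = 2.
  i=2: a_2=4, p_2 = 4*43 + 21 = 193, q_2 = 4*2 + 1 = 9.
  i=3: a_3=3, p_3 = 3*193 + 43 = 622, q_3 = 3*9 + 2 = 29.
  i=4: a_4=1, p_4 = 1*622 + 193 = 815, q_4 = 1*29 + 9 = 38.
  i=5: a_5=2, p_5 = 2*815 + 622 = 2252, q_5 = 2*38 + 29 = 105.
  i=6: a_6=10, p_6 = 10*2252 + 815 = 23335, q_6 = 10*105 + 38 = 1088.
  i=7: a_7=2, p_7 = 2*23335 + 2252 = 48922, q_7 = 2*1088 + 105 = 2281.
  i=8: a_8=1, p_8 = 1*48922 + 23335 = 72257, q_8 = 1*2281 + 1088 = 3369.
  i=9: a_9=3, p_9 = 3*72257 + 48922 = 265693, q_9 = 3*3369 + 2281 = 12388.
  i=10: a_10=4, p_10 = 4*265693 + 72257 = 1135029, q_10 = 4*12388 + 3369 = 52921.
  i=11: a_11=2, p_11 = 2*1135029 + 265693 = 2535751, q_11 = 2*52921 + 12388 = 118230.
Check: 2535751^2 - 460*118230^2 = 6430033134001 - 6430033134000 = 1, so (x, y) = (2535751, 118230) solves the equation, and by the theorem it is the least positive solution.

(x, y) = (2535751, 118230)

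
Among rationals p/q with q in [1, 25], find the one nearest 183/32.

143/25

Expand x = 183/32 as a continued fraction with the Euclidean algorithm:
  183 = 5*32 + 23, so a_0 = 5.
  32 = 1*23 + 9, so a_1 = 1.
  23 = 2*9 + 5, so a_2 = 2.
  9 = 1*5 + 4, so a_3 = 1.
  5 = 1*4 + 1, so a_4 = 1.
  4 = 4*1 + 0, so a_5 = 4.
so x = [5; 1, 2, 1, 1, 4].
Convergents (p_i = a_i*p_{i-1} + p_{i-2}, q_i = a_i*q_{i-1} + q_{i-2} with p_{-2}=0, p_{-1}=1, q_{-2}=1, q_{-1}=0), until the denominator exceeds 25:
  i=0: a_0=5, p_0 = 5*1 + 0 = 5, q_0 = 5*0 + 1 = 1.
  i=1: a_1=1, p_1 = 1*5 + 1 = 6, q_1 = 1*1 + 0 = 1.
  i=2: a_2=2, p_2 = 2*6 + 5 = 17, q_2 = 2*1 + 1 = 3.
  i=3: a_3=1, p_3 = 1*17 + 6 = 23, q_3 = 1*3 + 1 = 4.
  i=4: a_4=1, p_4 = 1*23 + 17 = 40, q_4 = 1*4 + 3 = 7.
  i=5: a_5=4, p_5 = 4*40 + 23 = 183, q_5 = 4*7 + 4 = 32.
q_5 = 32 > 25, so the last convergent with denominator <= 25 is p_4/q_4 = 40/7.
The closest fraction with denominator <= 25 is either p_4/q_4 or the intermediate fraction (k*p_4 + p_3)/(k*q_4 + q_3) with the largest k >= 1 whose denominator stays <= 25; these approach x as k grows, and every other convergent or intermediate fraction in range is farther away.
Largest k: floor((25 - q_3)/q_4) = floor((25 - 4)/7) = 3.
That gives (3*40 + 23)/(3*7 + 4) = 143/25.
Compare the errors: |x - 40/7| = |183*7 - 40*32|/(32*7) = 1/224, and |x - 143/25| = |183*25 - 143*32|/(32*25) = 1/800.
Cross-multiplying, 1*224 = 224 < 800 = 1*800, so 1/800 is smaller: the intermediate fraction 143/25 is closer to x than 40/7.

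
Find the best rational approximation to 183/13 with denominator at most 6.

14/1

Expand x = 183/13 as a continued fraction with the Euclidean algorithm:
  183 = 14*13 + 1, so a_0 = 14.
  13 = 13*1 + 0, so a_1 = 13.
so x = [14; 13].
Convergents (p_i = a_i*p_{i-1} + p_{i-2}, q_i = a_i*q_{i-1} + q_{i-2} with p_{-2}=0, p_{-1}=1, q_{-2}=1, q_{-1}=0), until the denominator exceeds 6:
  i=0: a_0=14, p_0 = 14*1 + 0 = 14, q_0 = 14*0 + 1 = 1.
  i=1: a_1=13, p_1 = 13*14 + 1 = 183, q_1 = 13*1 + 0 = 13.
q_1 = 13 > 6, so the last convergent with denominator <= 6 is p_0/q_0 = 14/1.
The closest fraction with denominator <= 6 is either p_0/q_0 or the intermediate fraction (k*p_0 + p_{-1})/(k*q_0 + q_{-1}) with the largest k >= 1 whose denominator stays <= 6; these approach x as k grows, and every other convergent or intermediate fraction in range is farther away.
Largest k: floor((6 - q_{-1})/q_0) = floor((6 - 0)/1) = 6 (using the seeds p_{-1} = 1, q_{-1} = 0).
That gives (6*14 + 1)/(6*1 + 0) = 85/6.
Compare the errors: |x - 14/1| = |183*1 - 14*13|/(13*1) = 1/13, and |x - 85/6| = |183*6 - 85*13|/(13*6) = 7/78.
Cross-multiplying, 1*78 = 78 < 91 = 7*13, so 1/13 is smaller: the convergent 14/1 is closer to x than 85/6.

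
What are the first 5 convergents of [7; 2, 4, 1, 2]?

Using the convergent recurrence p_i = a_i*p_{i-1} + p_{i-2}, q_i = a_i*q_{i-1} + q_{i-2} with p_{-2}=0, p_{-1}=1, q_{-2}=1, q_{-1}=0:
  i=0: a_0=7, p_0 = 7*1 + 0 = 7, q_0 = 7*0 + 1 = 1.
  i=1: a_1=2, p_1 = 2*7 + 1 = 15, q_1 = 2*1 + 0 = 2.
  i=2: a_2=4, p_2 = 4*15 + 7 = 67, q_2 = 4*2 + 1 = 9.
  i=3: a_3=1, p_3 = 1*67 + 15 = 82, q_3 = 1*9 + 2 = 11.
  i=4: a_4=2, p_4 = 2*82 + 67 = 231, q_4 = 2*11 + 9 = 31.

7/1, 15/2, 67/9, 82/11, 231/31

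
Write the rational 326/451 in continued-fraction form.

[0; 1, 2, 1, 1, 1, 1, 4, 2, 2]

Run the Euclidean algorithm on 326 and 451; the successive quotients are the partial quotients a_0, a_1, ... (each step inverts the fractional part left over by the previous one):
  326 = 0*451 + 326, so a_0 = 0.
  451 = 1*326 + 125, so a_1 = 1.
  326 = 2*125 + 76, so a_2 = 2.
  125 = 1*76 + 49, so a_3 = 1.
  76 = 1*49 + 27, so a_4 = 1.
  49 = 1*27 + 22, so a_5 = 1.
  27 = 1*22 + 5, so a_6 = 1.
  22 = 4*5 + 2, so a_7 = 4.
  5 = 2*2 + 1, so a_8 = 2.
  2 = 2*1 + 0, so a_9 = 2.
The remainder reaches 0 after 10 divisions, so the expansion has 10 partial quotients, read off in order.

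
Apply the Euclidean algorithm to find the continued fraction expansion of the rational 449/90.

[4; 1, 89]

Run the Euclidean algorithm on 449 and 90; the successive quotients are the partial quotients a_0, a_1, ... (each step inverts the fractional part left over by the previous one):
  449 = 4*90 + 89, so a_0 = 4.
  90 = 1*89 + 1, so a_1 = 1.
  89 = 89*1 + 0, so a_2 = 89.
The remainder reaches 0 after 3 divisions, so the expansion has 3 partial quotients, read off in order.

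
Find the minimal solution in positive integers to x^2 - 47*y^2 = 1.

First expand sqrt(47) as a continued fraction. With x_i = (sqrt(47) + m_i)/d_i and (m_0, d_0) = (0, 1): a_0 = floor(sqrt(47)) = 6, since 6^2 = 36 <= 47 < 49 = 7^2.
Iterate m_{i+1} = d_i*a_i - m_i, d_{i+1} = (47 - m_{i+1}^2)/d_i, a_{i+1} = floor((a_0 + m_{i+1})/d_{i+1}):
  m_1 = 1*6 - 0 = 6, d_1 = (47 - 6^2)/1 = 11/1 = 11, a_1 = floor((6 + 6)/11) = 1.
  m_2 = 11*1 - 6 = 5, d_2 = (47 - 5^2)/11 = 22/11 = 2, a_2 = floor((6 + 5)/2) = 5.
  m_3 = 2*5 - 5 = 5, d_3 = (47 - 5^2)/2 = 22/2 = 11, a_3 = floor((6 + 5)/11) = 1.
  m_4 = 11*1 - 5 = 6, d_4 = (47 - 6^2)/11 = 11/11 = 1, a_4 = floor((6 + 6)/1) = 12.
  m_5 = 1*12 - 6 = 6, d_5 = (47 - 6^2)/1 = 11/1 = 11: (m_5, d_5) = (m_1, d_1) = (6, 11), so from here the quotients repeat a_1, ..., a_4; the period length is 4.
So sqrt(47) = [6; (1, 5, 1, 12)] with period length k = 4.
k is even, so the fundamental solution of x^2 - 47y^2 = 1 is (p_{k-1}, q_{k-1}) = (p_3, q_3); compute convergents through index 3.
Convergents (p_i = a_i*p_{i-1} + p_{i-2}, q_i = a_i*q_{i-1} + q_{i-2} with p_{-2}=0, p_{-1}=1, q_{-2}=1, q_{-1}=0):
  i=0: a_0=6, p_0 = 6*1 + 0 = 6, q_0 = 6*0 + 1 = 1.
  i=1: a_1=1, p_1 = 1*6 + 1 = 7, q_1 = 1*1 + 0 = 1.
  i=2: a_2=5, p_2 = 5*7 + 6 = 41, q_2 = 5*1 + 1 = 6.
  i=3: a_3=1, p_3 = 1*41 + 7 = 48, q_3 = 1*6 + 1 = 7.
Check: 48^2 - 47*7^2 = 2304 - 2303 = 1, so (x, y) = (48, 7) solves the equation, and by the theorem it is the least positive solution.

(x, y) = (48, 7)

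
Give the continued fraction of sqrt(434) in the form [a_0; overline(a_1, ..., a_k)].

[20; overline(1, 4, 1, 40)]

Write x_i = (sqrt(434) + m_i)/d_i with (m_0, d_0) = (0, 1). a_0 = floor(sqrt(434)) = 20, since 20^2 = 400 <= 434 < 441 = 21^2.
Iterate m_{i+1} = d_i*a_i - m_i, d_{i+1} = (434 - m_{i+1}^2)/d_i, a_{i+1} = floor((a_0 + m_{i+1})/d_{i+1}):
  m_1 = 1*20 - 0 = 20, d_1 = (434 - 20^2)/1 = 34/1 = 34, a_1 = floor((20 + 20)/34) = 1.
  m_2 = 34*1 - 20 = 14, d_2 = (434 - 14^2)/34 = 238/34 = 7, a_2 = floor((20 + 14)/7) = 4.
  m_3 = 7*4 - 14 = 14, d_3 = (434 - 14^2)/7 = 238/7 = 34, a_3 = floor((20 + 14)/34) = 1.
  m_4 = 34*1 - 14 = 20, d_4 = (434 - 20^2)/34 = 34/34 = 1, a_4 = floor((20 + 20)/1) = 40.
  m_5 = 1*40 - 20 = 20, d_5 = (434 - 20^2)/1 = 34/1 = 34: (m_5, d_5) = (m_1, d_1) = (20, 34), so from here the quotients repeat a_1, ..., a_4; the period length is 4.
Hence the expansion of sqrt(434) is a_0 = 20 followed by the repeating block 1, 4, 1, 40 (period 4).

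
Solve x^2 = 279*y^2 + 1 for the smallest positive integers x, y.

First expand sqrt(279) as a continued fraction. With x_i = (sqrt(279) + m_i)/d_i and (m_0, d_0) = (0, 1): a_0 = floor(sqrt(279)) = 16, since 16^2 = 256 <= 279 < 289 = 17^2.
Iterate m_{i+1} = d_i*a_i - m_i, d_{i+1} = (279 - m_{i+1}^2)/d_i, a_{i+1} = floor((a_0 + m_{i+1})/d_{i+1}):
  m_1 = 1*16 - 0 = 16, d_1 = (279 - 16^2)/1 = 23/1 = 23, a_1 = floor((16 + 16)/23) = 1.
  m_2 = 23*1 - 16 = 7, d_2 = (279 - 7^2)/23 = 230/23 = 10, a_2 = floor((16 + 7)/10) = 2.
  m_3 = 10*2 - 7 = 13, d_3 = (279 - 13^2)/10 = 110/10 = 11, a_3 = floor((16 + 13)/11) = 2.
  m_4 = 11*2 - 13 = 9, d_4 = (279 - 9^2)/11 = 198/11 = 18, a_4 = floor((16 + 9)/18) = 1.
  m_5 = 18*1 - 9 = 9, d_5 = (279 - 9^2)/18 = 198/18 = 11, a_5 = floor((16 + 9)/11) = 2.
  m_6 = 11*2 - 9 = 13, d_6 = (279 - 13^2)/11 = 110/11 = 10, a_6 = floor((16 + 13)/10) = 2.
  m_7 = 10*2 - 13 = 7, d_7 = (279 - 7^2)/10 = 230/10 = 23, a_7 = floor((16 + 7)/23) = 1.
  m_8 = 23*1 - 7 = 16, d_8 = (279 - 16^2)/23 = 23/23 = 1, a_8 = floor((16 + 16)/1) = 32.
  m_9 = 1*32 - 16 = 16, d_9 = (279 - 16^2)/1 = 23/1 = 23: (m_9, d_9) = (m_1, d_1) = (16, 23), so from here the quotients repeat a_1, ..., a_8; the period length is 8.
So sqrt(279) = [16; (1, 2, 2, 1, 2, 2, 1, 32)] with period length k = 8.
k is even, so the fundamental solution of x^2 - 279y^2 = 1 is (p_{k-1}, q_{k-1}) = (p_7, q_7); compute convergents through index 7.
Convergents (p_i = a_i*p_{i-1} + p_{i-2}, q_i = a_i*q_{i-1} + q_{i-2} with p_{-2}=0, p_{-1}=1, q_{-2}=1, q_{-1}=0):
  i=0: a_0=16, p_0 = 16*1 + 0 = 16, q_0 = 16*0 + 1 = 1.
  i=1: a_1=1, p_1 = 1*16 + 1 = 17, q_1 = 1*1 + 0 = 1.
  i=2: a_2=2, p_2 = 2*17 + 16 = 50, q_2 = 2*1 + 1 = 3.
  i=3: a_3=2, p_3 = 2*50 + 17 = 117, q_3 = 2*3 + 1 = 7.
  i=4: a_4=1, p_4 = 1*117 + 50 = 167, q_4 = 1*7 + 3 = 10.
  i=5: a_5=2, p_5 = 2*167 + 117 = 451, q_5 = 2*10 + 7 = 27.
  i=6: a_6=2, p_6 = 2*451 + 167 = 1069, q_6 = 2*27 + 10 = 64.
  i=7: a_7=1, p_7 = 1*1069 + 451 = 1520, q_7 = 1*64 + 27 = 91.
Check: 1520^2 - 279*91^2 = 2310400 - 2310399 = 1, so (x, y) = (1520, 91) solves the equation, and by the theorem it is the least positive solution.

(x, y) = (1520, 91)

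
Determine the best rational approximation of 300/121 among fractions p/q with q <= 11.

Expand x = 300/121 as a continued fraction with the Euclidean algorithm:
  300 = 2*121 + 58, so a_0 = 2.
  121 = 2*58 + 5, so a_1 = 2.
  58 = 11*5 + 3, so a_2 = 11.
  5 = 1*3 + 2, so a_3 = 1.
  3 = 1*2 + 1, so a_4 = 1.
  2 = 2*1 + 0, so a_5 = 2.
so x = [2; 2, 11, 1, 1, 2].
Convergents (p_i = a_i*p_{i-1} + p_{i-2}, q_i = a_i*q_{i-1} + q_{i-2} with p_{-2}=0, p_{-1}=1, q_{-2}=1, q_{-1}=0), until the denominator exceeds 11:
  i=0: a_0=2, p_0 = 2*1 + 0 = 2, q_0 = 2*0 + 1 = 1.
  i=1: a_1=2, p_1 = 2*2 + 1 = 5, q_1 = 2*1 + 0 = 2.
  i=2: a_2=11, p_2 = 11*5 + 2 = 57, q_2 = 11*2 + 1 = 23.
q_2 = 23 > 11, so the last convergent with denominator <= 11 is p_1/q_1 = 5/2.
The closest fraction with denominator <= 11 is either p_1/q_1 or the intermediate fraction (k*p_1 + p_0)/(k*q_1 + q_0) with the largest k >= 1 whose denominator stays <= 11; these approach x as k grows, and every other convergent or intermediate fraction in range is farther away.
Largest k: floor((11 - q_0)/q_1) = floor((11 - 1)/2) = 5.
That gives (5*5 + 2)/(5*2 + 1) = 27/11.
Compare the errors: |x - 5/2| = |300*2 - 5*121|/(121*2) = 5/242, and |x - 27/11| = |300*11 - 27*121|/(121*11) = 33/1331.
Cross-multiplying, 5*1331 = 6655 < 7986 = 33*242, so 5/242 is smaller: the convergent 5/2 is closer to x than 27/11.

5/2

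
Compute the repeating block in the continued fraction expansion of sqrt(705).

Write x_i = (sqrt(705) + m_i)/d_i with (m_0, d_0) = (0, 1). a_0 = floor(sqrt(705)) = 26, since 26^2 = 676 <= 705 < 729 = 27^2.
Iterate m_{i+1} = d_i*a_i - m_i, d_{i+1} = (705 - m_{i+1}^2)/d_i, a_{i+1} = floor((a_0 + m_{i+1})/d_{i+1}):
  m_1 = 1*26 - 0 = 26, d_1 = (705 - 26^2)/1 = 29/1 = 29, a_1 = floor((26 + 26)/29) = 1.
  m_2 = 29*1 - 26 = 3, d_2 = (705 - 3^2)/29 = 696/29 = 24, a_2 = floor((26 + 3)/24) = 1.
  m_3 = 24*1 - 3 = 21, d_3 = (705 - 21^2)/24 = 264/24 = 11, a_3 = floor((26 + 21)/11) = 4.
  m_4 = 11*4 - 21 = 23, d_4 = (705 - 23^2)/11 = 176/11 = 16, a_4 = floor((26 + 23)/16) = 3.
  m_5 = 16*3 - 23 = 25, d_5 = (705 - 25^2)/16 = 80/16 = 5, a_5 = floor((26 + 25)/5) = 10.
  m_6 = 5*10 - 25 = 25, d_6 = (705 - 25^2)/5 = 80/5 = 16, a_6 = floor((26 + 25)/16) = 3.
  m_7 = 16*3 - 25 = 23, d_7 = (705 - 23^2)/16 = 176/16 = 11, a_7 = floor((26 + 23)/11) = 4.
  m_8 = 11*4 - 23 = 21, d_8 = (705 - 21^2)/11 = 264/11 = 24, a_8 = floor((26 + 21)/24) = 1.
  m_9 = 24*1 - 21 = 3, d_9 = (705 - 3^2)/24 = 696/24 = 29, a_9 = floor((26 + 3)/29) = 1.
  m_10 = 29*1 - 3 = 26, d_10 = (705 - 26^2)/29 = 29/29 = 1, a_10 = floor((26 + 26)/1) = 52.
  m_11 = 1*52 - 26 = 26, d_11 = (705 - 26^2)/1 = 29/1 = 29: (m_11, d_11) = (m_1, d_1) = (26, 29), so from here the quotients repeat a_1, ..., a_10; the period length is 10.
Hence the expansion of sqrt(705) is a_0 = 26 followed by the repeating block 1, 1, 4, 3, 10, 3, 4, 1, 1, 52 (period 10).

[26; (1, 1, 4, 3, 10, 3, 4, 1, 1, 52)]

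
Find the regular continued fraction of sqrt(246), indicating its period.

Write x_i = (sqrt(246) + m_i)/d_i with (m_0, d_0) = (0, 1). a_0 = floor(sqrt(246)) = 15, since 15^2 = 225 <= 246 < 256 = 16^2.
Iterate m_{i+1} = d_i*a_i - m_i, d_{i+1} = (246 - m_{i+1}^2)/d_i, a_{i+1} = floor((a_0 + m_{i+1})/d_{i+1}):
  m_1 = 1*15 - 0 = 15, d_1 = (246 - 15^2)/1 = 21/1 = 21, a_1 = floor((15 + 15)/21) = 1.
  m_2 = 21*1 - 15 = 6, d_2 = (246 - 6^2)/21 = 210/21 = 10, a_2 = floor((15 + 6)/10) = 2.
  m_3 = 10*2 - 6 = 14, d_3 = (246 - 14^2)/10 = 50/10 = 5, a_3 = floor((15 + 14)/5) = 5.
  m_4 = 5*5 - 14 = 11, d_4 = (246 - 11^2)/5 = 125/5 = 25, a_4 = floor((15 + 11)/25) = 1.
  m_5 = 25*1 - 11 = 14, d_5 = (246 - 14^2)/25 = 50/25 = 2, a_5 = floor((15 + 14)/2) = 14.
  m_6 = 2*14 - 14 = 14, d_6 = (246 - 14^2)/2 = 50/2 = 25, a_6 = floor((15 + 14)/25) = 1.
  m_7 = 25*1 - 14 = 11, d_7 = (246 - 11^2)/25 = 125/25 = 5, a_7 = floor((15 + 11)/5) = 5.
  m_8 = 5*5 - 11 = 14, d_8 = (246 - 14^2)/5 = 50/5 = 10, a_8 = floor((15 + 14)/10) = 2.
  m_9 = 10*2 - 14 = 6, d_9 = (246 - 6^2)/10 = 210/10 = 21, a_9 = floor((15 + 6)/21) = 1.
  m_10 = 21*1 - 6 = 15, d_10 = (246 - 15^2)/21 = 21/21 = 1, a_10 = floor((15 + 15)/1) = 30.
  m_11 = 1*30 - 15 = 15, d_11 = (246 - 15^2)/1 = 21/1 = 21: (m_11, d_11) = (m_1, d_1) = (15, 21), so from here the quotients repeat a_1, ..., a_10; the period length is 10.
Hence the expansion of sqrt(246) is a_0 = 15 followed by the repeating block 1, 2, 5, 1, 14, 1, 5, 2, 1, 30 (period 10).

[15; (1, 2, 5, 1, 14, 1, 5, 2, 1, 30)]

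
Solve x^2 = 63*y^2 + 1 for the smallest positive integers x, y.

(x, y) = (8, 1)

First expand sqrt(63) as a continued fraction. With x_i = (sqrt(63) + m_i)/d_i and (m_0, d_0) = (0, 1): a_0 = floor(sqrt(63)) = 7, since 7^2 = 49 <= 63 < 64 = 8^2.
Iterate m_{i+1} = d_i*a_i - m_i, d_{i+1} = (63 - m_{i+1}^2)/d_i, a_{i+1} = floor((a_0 + m_{i+1})/d_{i+1}):
  m_1 = 1*7 - 0 = 7, d_1 = (63 - 7^2)/1 = 14/1 = 14, a_1 = floor((7 + 7)/14) = 1.
  m_2 = 14*1 - 7 = 7, d_2 = (63 - 7^2)/14 = 14/14 = 1, a_2 = floor((7 + 7)/1) = 14.
  m_3 = 1*14 - 7 = 7, d_3 = (63 - 7^2)/1 = 14/1 = 14: (m_3, d_3) = (m_1, d_1) = (7, 14), so from here the quotients repeat a_1, a_2; the period length is 2.
So sqrt(63) = [7; (1, 14)] with period length k = 2.
k is even, so the fundamental solution of x^2 - 63y^2 = 1 is (p_{k-1}, q_{k-1}) = (p_1, q_1); compute convergents through index 1.
Convergents (p_i = a_i*p_{i-1} + p_{i-2}, q_i = a_i*q_{i-1} + q_{i-2} with p_{-2}=0, p_{-1}=1, q_{-2}=1, q_{-1}=0):
  i=0: a_0=7, p_0 = 7*1 + 0 = 7, q_0 = 7*0 + 1 = 1.
  i=1: a_1=1, p_1 = 1*7 + 1 = 8, q_1 = 1*1 + 0 = 1.
Check: 8^2 - 63*1^2 = 64 - 63 = 1, so (x, y) = (8, 1) solves the equation, and by the theorem it is the least positive solution.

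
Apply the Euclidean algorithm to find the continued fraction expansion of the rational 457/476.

[0; 1, 24, 19]

Run the Euclidean algorithm on 457 and 476; the successive quotients are the partial quotients a_0, a_1, ... (each step inverts the fractional part left over by the previous one):
  457 = 0*476 + 457, so a_0 = 0.
  476 = 1*457 + 19, so a_1 = 1.
  457 = 24*19 + 1, so a_2 = 24.
  19 = 19*1 + 0, so a_3 = 19.
The remainder reaches 0 after 4 divisions, so the expansion has 4 partial quotients, read off in order.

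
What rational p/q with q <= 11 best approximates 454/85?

Expand x = 454/85 as a continued fraction with the Euclidean algorithm:
  454 = 5*85 + 29, so a_0 = 5.
  85 = 2*29 + 27, so a_1 = 2.
  29 = 1*27 + 2, so a_2 = 1.
  27 = 13*2 + 1, so a_3 = 13.
  2 = 2*1 + 0, so a_4 = 2.
so x = [5; 2, 1, 13, 2].
Convergents (p_i = a_i*p_{i-1} + p_{i-2}, q_i = a_i*q_{i-1} + q_{i-2} with p_{-2}=0, p_{-1}=1, q_{-2}=1, q_{-1}=0), until the denominator exceeds 11:
  i=0: a_0=5, p_0 = 5*1 + 0 = 5, q_0 = 5*0 + 1 = 1.
  i=1: a_1=2, p_1 = 2*5 + 1 = 11, q_1 = 2*1 + 0 = 2.
  i=2: a_2=1, p_2 = 1*11 + 5 = 16, q_2 = 1*2 + 1 = 3.
  i=3: a_3=13, p_3 = 13*16 + 11 = 219, q_3 = 13*3 + 2 = 41.
q_3 = 41 > 11, so the last convergent with denominator <= 11 is p_2/q_2 = 16/3.
The closest fraction with denominator <= 11 is either p_2/q_2 or the intermediate fraction (k*p_2 + p_1)/(k*q_2 + q_1) with the largest k >= 1 whose denominator stays <= 11; these approach x as k grows, and every other convergent or intermediate fraction in range is farther away.
Largest k: floor((11 - q_1)/q_2) = floor((11 - 2)/3) = 3.
That gives (3*16 + 11)/(3*3 + 2) = 59/11.
Compare the errors: |x - 16/3| = |454*3 - 16*85|/(85*3) = 2/255, and |x - 59/11| = |454*11 - 59*85|/(85*11) = 21/935.
Cross-multiplying, 2*935 = 1870 < 5355 = 21*255, so 2/255 is smaller: the convergent 16/3 is closer to x than 59/11.

16/3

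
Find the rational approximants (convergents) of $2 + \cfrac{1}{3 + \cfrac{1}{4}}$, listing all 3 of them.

Using the convergent recurrence p_i = a_i*p_{i-1} + p_{i-2}, q_i = a_i*q_{i-1} + q_{i-2} with p_{-2}=0, p_{-1}=1, q_{-2}=1, q_{-1}=0:
  i=0: a_0=2, p_0 = 2*1 + 0 = 2, q_0 = 2*0 + 1 = 1.
  i=1: a_1=3, p_1 = 3*2 + 1 = 7, q_1 = 3*1 + 0 = 3.
  i=2: a_2=4, p_2 = 4*7 + 2 = 30, q_2 = 4*3 + 1 = 13.

2/1, 7/3, 30/13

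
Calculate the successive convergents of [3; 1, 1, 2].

Using the convergent recurrence p_i = a_i*p_{i-1} + p_{i-2}, q_i = a_i*q_{i-1} + q_{i-2} with p_{-2}=0, p_{-1}=1, q_{-2}=1, q_{-1}=0:
  i=0: a_0=3, p_0 = 3*1 + 0 = 3, q_0 = 3*0 + 1 = 1.
  i=1: a_1=1, p_1 = 1*3 + 1 = 4, q_1 = 1*1 + 0 = 1.
  i=2: a_2=1, p_2 = 1*4 + 3 = 7, q_2 = 1*1 + 1 = 2.
  i=3: a_3=2, p_3 = 2*7 + 4 = 18, q_3 = 2*2 + 1 = 5.

3/1, 4/1, 7/2, 18/5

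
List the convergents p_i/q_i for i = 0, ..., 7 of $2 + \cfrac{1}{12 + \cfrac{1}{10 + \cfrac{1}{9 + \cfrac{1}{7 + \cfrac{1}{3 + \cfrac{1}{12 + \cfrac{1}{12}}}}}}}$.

2/1, 25/12, 252/121, 2293/1101, 16303/7828, 51202/24585, 630727/302848, 7619926/3658761

Using the convergent recurrence p_i = a_i*p_{i-1} + p_{i-2}, q_i = a_i*q_{i-1} + q_{i-2} with p_{-2}=0, p_{-1}=1, q_{-2}=1, q_{-1}=0:
  i=0: a_0=2, p_0 = 2*1 + 0 = 2, q_0 = 2*0 + 1 = 1.
  i=1: a_1=12, p_1 = 12*2 + 1 = 25, q_1 = 12*1 + 0 = 12.
  i=2: a_2=10, p_2 = 10*25 + 2 = 252, q_2 = 10*12 + 1 = 121.
  i=3: a_3=9, p_3 = 9*252 + 25 = 2293, q_3 = 9*121 + 12 = 1101.
  i=4: a_4=7, p_4 = 7*2293 + 252 = 16303, q_4 = 7*1101 + 121 = 7828.
  i=5: a_5=3, p_5 = 3*16303 + 2293 = 51202, q_5 = 3*7828 + 1101 = 24585.
  i=6: a_6=12, p_6 = 12*51202 + 16303 = 630727, q_6 = 12*24585 + 7828 = 302848.
  i=7: a_7=12, p_7 = 12*630727 + 51202 = 7619926, q_7 = 12*302848 + 24585 = 3658761.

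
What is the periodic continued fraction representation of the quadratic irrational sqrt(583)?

Write x_i = (sqrt(583) + m_i)/d_i with (m_0, d_0) = (0, 1). a_0 = floor(sqrt(583)) = 24, since 24^2 = 576 <= 583 < 625 = 25^2.
Iterate m_{i+1} = d_i*a_i - m_i, d_{i+1} = (583 - m_{i+1}^2)/d_i, a_{i+1} = floor((a_0 + m_{i+1})/d_{i+1}):
  m_1 = 1*24 - 0 = 24, d_1 = (583 - 24^2)/1 = 7/1 = 7, a_1 = floor((24 + 24)/7) = 6.
  m_2 = 7*6 - 24 = 18, d_2 = (583 - 18^2)/7 = 259/7 = 37, a_2 = floor((24 + 18)/37) = 1.
  m_3 = 37*1 - 18 = 19, d_3 = (583 - 19^2)/37 = 222/37 = 6, a_3 = floor((24 + 19)/6) = 7.
  m_4 = 6*7 - 19 = 23, d_4 = (583 - 23^2)/6 = 54/6 = 9, a_4 = floor((24 + 23)/9) = 5.
  m_5 = 9*5 - 23 = 22, d_5 = (583 - 22^2)/9 = 99/9 = 11, a_5 = floor((24 + 22)/11) = 4.
  m_6 = 11*4 - 22 = 22, d_6 = (583 - 22^2)/11 = 99/11 = 9, a_6 = floor((24 + 22)/9) = 5.
  m_7 = 9*5 - 22 = 23, d_7 = (583 - 23^2)/9 = 54/9 = 6, a_7 = floor((24 + 23)/6) = 7.
  m_8 = 6*7 - 23 = 19, d_8 = (583 - 19^2)/6 = 222/6 = 37, a_8 = floor((24 + 19)/37) = 1.
  m_9 = 37*1 - 19 = 18, d_9 = (583 - 18^2)/37 = 259/37 = 7, a_9 = floor((24 + 18)/7) = 6.
  m_10 = 7*6 - 18 = 24, d_10 = (583 - 24^2)/7 = 7/7 = 1, a_10 = floor((24 + 24)/1) = 48.
  m_11 = 1*48 - 24 = 24, d_11 = (583 - 24^2)/1 = 7/1 = 7: (m_11, d_11) = (m_1, d_1) = (24, 7), so from here the quotients repeat a_1, ..., a_10; the period length is 10.
Hence the expansion of sqrt(583) is a_0 = 24 followed by the repeating block 6, 1, 7, 5, 4, 5, 7, 1, 6, 48 (period 10).

[24; (6, 1, 7, 5, 4, 5, 7, 1, 6, 48)]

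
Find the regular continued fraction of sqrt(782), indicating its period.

Write x_i = (sqrt(782) + m_i)/d_i with (m_0, d_0) = (0, 1). a_0 = floor(sqrt(782)) = 27, since 27^2 = 729 <= 782 < 784 = 28^2.
Iterate m_{i+1} = d_i*a_i - m_i, d_{i+1} = (782 - m_{i+1}^2)/d_i, a_{i+1} = floor((a_0 + m_{i+1})/d_{i+1}):
  m_1 = 1*27 - 0 = 27, d_1 = (782 - 27^2)/1 = 53/1 = 53, a_1 = floor((27 + 27)/53) = 1.
  m_2 = 53*1 - 27 = 26, d_2 = (782 - 26^2)/53 = 106/53 = 2, a_2 = floor((27 + 26)/2) = 26.
  m_3 = 2*26 - 26 = 26, d_3 = (782 - 26^2)/2 = 106/2 = 53, a_3 = floor((27 + 26)/53) = 1.
  m_4 = 53*1 - 26 = 27, d_4 = (782 - 27^2)/53 = 53/53 = 1, a_4 = floor((27 + 27)/1) = 54.
  m_5 = 1*54 - 27 = 27, d_5 = (782 - 27^2)/1 = 53/1 = 53: (m_5, d_5) = (m_1, d_1) = (27, 53), so from here the quotients repeat a_1, ..., a_4; the period length is 4.
Hence the expansion of sqrt(782) is a_0 = 27 followed by the repeating block 1, 26, 1, 54 (period 4).

[27; (1, 26, 1, 54)]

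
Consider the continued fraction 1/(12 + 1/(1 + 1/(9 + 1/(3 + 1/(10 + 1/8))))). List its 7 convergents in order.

0/1, 1/12, 1/13, 10/129, 31/400, 320/4129, 2591/33432

Using the convergent recurrence p_i = a_i*p_{i-1} + p_{i-2}, q_i = a_i*q_{i-1} + q_{i-2} with p_{-2}=0, p_{-1}=1, q_{-2}=1, q_{-1}=0:
  i=0: a_0=0, p_0 = 0*1 + 0 = 0, q_0 = 0*0 + 1 = 1.
  i=1: a_1=12, p_1 = 12*0 + 1 = 1, q_1 = 12*1 + 0 = 12.
  i=2: a_2=1, p_2 = 1*1 + 0 = 1, q_2 = 1*12 + 1 = 13.
  i=3: a_3=9, p_3 = 9*1 + 1 = 10, q_3 = 9*13 + 12 = 129.
  i=4: a_4=3, p_4 = 3*10 + 1 = 31, q_4 = 3*129 + 13 = 400.
  i=5: a_5=10, p_5 = 10*31 + 10 = 320, q_5 = 10*400 + 129 = 4129.
  i=6: a_6=8, p_6 = 8*320 + 31 = 2591, q_6 = 8*4129 + 400 = 33432.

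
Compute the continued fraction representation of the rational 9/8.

[1; 8]

Run the Euclidean algorithm on 9 and 8; the successive quotients are the partial quotients a_0, a_1, ... (each step inverts the fractional part left over by the previous one):
  9 = 1*8 + 1, so a_0 = 1.
  8 = 8*1 + 0, so a_1 = 8.
The remainder reaches 0 after 2 divisions, so the expansion has 2 partial quotients, read off in order.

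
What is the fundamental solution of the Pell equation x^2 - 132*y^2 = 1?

First expand sqrt(132) as a continued fraction. With x_i = (sqrt(132) + m_i)/d_i and (m_0, d_0) = (0, 1): a_0 = floor(sqrt(132)) = 11, since 11^2 = 121 <= 132 < 144 = 12^2.
Iterate m_{i+1} = d_i*a_i - m_i, d_{i+1} = (132 - m_{i+1}^2)/d_i, a_{i+1} = floor((a_0 + m_{i+1})/d_{i+1}):
  m_1 = 1*11 - 0 = 11, d_1 = (132 - 11^2)/1 = 11/1 = 11, a_1 = floor((11 + 11)/11) = 2.
  m_2 = 11*2 - 11 = 11, d_2 = (132 - 11^2)/11 = 11/11 = 1, a_2 = floor((11 + 11)/1) = 22.
  m_3 = 1*22 - 11 = 11, d_3 = (132 - 11^2)/1 = 11/1 = 11: (m_3, d_3) = (m_1, d_1) = (11, 11), so from here the quotients repeat a_1, a_2; the period length is 2.
So sqrt(132) = [11; (2, 22)] with period length k = 2.
k is even, so the fundamental solution of x^2 - 132y^2 = 1 is (p_{k-1}, q_{k-1}) = (p_1, q_1); compute convergents through index 1.
Convergents (p_i = a_i*p_{i-1} + p_{i-2}, q_i = a_i*q_{i-1} + q_{i-2} with p_{-2}=0, p_{-1}=1, q_{-2}=1, q_{-1}=0):
  i=0: a_0=11, p_0 = 11*1 + 0 = 11, q_0 = 11*0 + 1 = 1.
  i=1: a_1=2, p_1 = 2*11 + 1 = 23, q_1 = 2*1 + 0 = 2.
Check: 23^2 - 132*2^2 = 529 - 528 = 1, so (x, y) = (23, 2) solves the equation, and by the theorem it is the least positive solution.

(x, y) = (23, 2)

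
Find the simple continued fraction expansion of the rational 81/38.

[2; 7, 1, 1, 2]

Run the Euclidean algorithm on 81 and 38; the successive quotients are the partial quotients a_0, a_1, ... (each step inverts the fractional part left over by the previous one):
  81 = 2*38 + 5, so a_0 = 2.
  38 = 7*5 + 3, so a_1 = 7.
  5 = 1*3 + 2, so a_2 = 1.
  3 = 1*2 + 1, so a_3 = 1.
  2 = 2*1 + 0, so a_4 = 2.
The remainder reaches 0 after 5 divisions, so the expansion has 5 partial quotients, read off in order.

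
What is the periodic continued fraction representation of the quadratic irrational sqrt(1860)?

Write x_i = (sqrt(1860) + m_i)/d_i with (m_0, d_0) = (0, 1). a_0 = floor(sqrt(1860)) = 43, since 43^2 = 1849 <= 1860 < 1936 = 44^2.
Iterate m_{i+1} = d_i*a_i - m_i, d_{i+1} = (1860 - m_{i+1}^2)/d_i, a_{i+1} = floor((a_0 + m_{i+1})/d_{i+1}):
  m_1 = 1*43 - 0 = 43, d_1 = (1860 - 43^2)/1 = 11/1 = 11, a_1 = floor((43 + 43)/11) = 7.
  m_2 = 11*7 - 43 = 34, d_2 = (1860 - 34^2)/11 = 704/11 = 64, a_2 = floor((43 + 34)/64) = 1.
  m_3 = 64*1 - 34 = 30, d_3 = (1860 - 30^2)/64 = 960/64 = 15, a_3 = floor((43 + 30)/15) = 4.
  m_4 = 15*4 - 30 = 30, d_4 = (1860 - 30^2)/15 = 960/15 = 64, a_4 = floor((43 + 30)/64) = 1.
  m_5 = 64*1 - 30 = 34, d_5 = (1860 - 34^2)/64 = 704/64 = 11, a_5 = floor((43 + 34)/11) = 7.
  m_6 = 11*7 - 34 = 43, d_6 = (1860 - 43^2)/11 = 11/11 = 1, a_6 = floor((43 + 43)/1) = 86.
  m_7 = 1*86 - 43 = 43, d_7 = (1860 - 43^2)/1 = 11/1 = 11: (m_7, d_7) = (m_1, d_1) = (43, 11), so from here the quotients repeat a_1, ..., a_6; the period length is 6.
Hence the expansion of sqrt(1860) is a_0 = 43 followed by the repeating block 7, 1, 4, 1, 7, 86 (period 6).

[43; (7, 1, 4, 1, 7, 86)]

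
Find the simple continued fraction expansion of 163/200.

Run the Euclidean algorithm on 163 and 200; the successive quotients are the partial quotients a_0, a_1, ... (each step inverts the fractional part left over by the previous one):
  163 = 0*200 + 163, so a_0 = 0.
  200 = 1*163 + 37, so a_1 = 1.
  163 = 4*37 + 15, so a_2 = 4.
  37 = 2*15 + 7, so a_3 = 2.
  15 = 2*7 + 1, so a_4 = 2.
  7 = 7*1 + 0, so a_5 = 7.
The remainder reaches 0 after 6 divisions, so the expansion has 6 partial quotients, read off in order.

[0; 1, 4, 2, 2, 7]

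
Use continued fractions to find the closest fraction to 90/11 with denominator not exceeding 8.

Expand x = 90/11 as a continued fraction with the Euclidean algorithm:
  90 = 8*11 + 2, so a_0 = 8.
  11 = 5*2 + 1, so a_1 = 5.
  2 = 2*1 + 0, so a_2 = 2.
so x = [8; 5, 2].
Convergents (p_i = a_i*p_{i-1} + p_{i-2}, q_i = a_i*q_{i-1} + q_{i-2} with p_{-2}=0, p_{-1}=1, q_{-2}=1, q_{-1}=0), until the denominator exceeds 8:
  i=0: a_0=8, p_0 = 8*1 + 0 = 8, q_0 = 8*0 + 1 = 1.
  i=1: a_1=5, p_1 = 5*8 + 1 = 41, q_1 = 5*1 + 0 = 5.
  i=2: a_2=2, p_2 = 2*41 + 8 = 90, q_2 = 2*5 + 1 = 11.
q_2 = 11 > 8, so the last convergent with denominator <= 8 is p_1/q_1 = 41/5.
The closest fraction with denominator <= 8 is either p_1/q_1 or the intermediate fraction (k*p_1 + p_0)/(k*q_1 + q_0) with the largest k >= 1 whose denominator stays <= 8; these approach x as k grows, and every other convergent or intermediate fraction in range is farther away.
Largest k: floor((8 - q_0)/q_1) = floor((8 - 1)/5) = 1.
That gives (1*41 + 8)/(1*5 + 1) = 49/6.
Compare the errors: |x - 41/5| = |90*5 - 41*11|/(11*5) = 1/55, and |x - 49/6| = |90*6 - 49*11|/(11*6) = 1/66.
Cross-multiplying, 1*55 = 55 < 66 = 1*66, so 1/66 is smaller: the intermediate fraction 49/6 is closer to x than 41/5.

49/6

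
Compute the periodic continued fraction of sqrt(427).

Write x_i = (sqrt(427) + m_i)/d_i with (m_0, d_0) = (0, 1). a_0 = floor(sqrt(427)) = 20, since 20^2 = 400 <= 427 < 441 = 21^2.
Iterate m_{i+1} = d_i*a_i - m_i, d_{i+1} = (427 - m_{i+1}^2)/d_i, a_{i+1} = floor((a_0 + m_{i+1})/d_{i+1}):
  m_1 = 1*20 - 0 = 20, d_1 = (427 - 20^2)/1 = 27/1 = 27, a_1 = floor((20 + 20)/27) = 1.
  m_2 = 27*1 - 20 = 7, d_2 = (427 - 7^2)/27 = 378/27 = 14, a_2 = floor((20 + 7)/14) = 1.
  m_3 = 14*1 - 7 = 7, d_3 = (427 - 7^2)/14 = 378/14 = 27, a_3 = floor((20 + 7)/27) = 1.
  m_4 = 27*1 - 7 = 20, d_4 = (427 - 20^2)/27 = 27/27 = 1, a_4 = floor((20 + 20)/1) = 40.
  m_5 = 1*40 - 20 = 20, d_5 = (427 - 20^2)/1 = 27/1 = 27: (m_5, d_5) = (m_1, d_1) = (20, 27), so from here the quotients repeat a_1, ..., a_4; the period length is 4.
Hence the expansion of sqrt(427) is a_0 = 20 followed by the repeating block 1, 1, 1, 40 (period 4).

[20; (1, 1, 1, 40)]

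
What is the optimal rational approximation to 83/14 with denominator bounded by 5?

Expand x = 83/14 as a continued fraction with the Euclidean algorithm:
  83 = 5*14 + 13, so a_0 = 5.
  14 = 1*13 + 1, so a_1 = 1.
  13 = 13*1 + 0, so a_2 = 13.
so x = [5; 1, 13].
Convergents (p_i = a_i*p_{i-1} + p_{i-2}, q_i = a_i*q_{i-1} + q_{i-2} with p_{-2}=0, p_{-1}=1, q_{-2}=1, q_{-1}=0), until the denominator exceeds 5:
  i=0: a_0=5, p_0 = 5*1 + 0 = 5, q_0 = 5*0 + 1 = 1.
  i=1: a_1=1, p_1 = 1*5 + 1 = 6, q_1 = 1*1 + 0 = 1.
  i=2: a_2=13, p_2 = 13*6 + 5 = 83, q_2 = 13*1 + 1 = 14.
q_2 = 14 > 5, so the last convergent with denominator <= 5 is p_1/q_1 = 6/1.
The closest fraction with denominator <= 5 is either p_1/q_1 or the intermediate fraction (k*p_1 + p_0)/(k*q_1 + q_0) with the largest k >= 1 whose denominator stays <= 5; these approach x as k grows, and every other convergent or intermediate fraction in range is farther away.
Largest k: floor((5 - q_0)/q_1) = floor((5 - 1)/1) = 4.
That gives (4*6 + 5)/(4*1 + 1) = 29/5.
Compare the errors: |x - 6/1| = |83*1 - 6*14|/(14*1) = 1/14, and |x - 29/5| = |83*5 - 29*14|/(14*5) = 9/70.
Cross-multiplying, 1*70 = 70 < 126 = 9*14, so 1/14 is smaller: the convergent 6/1 is closer to x than 29/5.

6/1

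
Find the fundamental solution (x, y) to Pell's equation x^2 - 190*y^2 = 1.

First expand sqrt(190) as a continued fraction. With x_i = (sqrt(190) + m_i)/d_i and (m_0, d_0) = (0, 1): a_0 = floor(sqrt(190)) = 13, since 13^2 = 169 <= 190 < 196 = 14^2.
Iterate m_{i+1} = d_i*a_i - m_i, d_{i+1} = (190 - m_{i+1}^2)/d_i, a_{i+1} = floor((a_0 + m_{i+1})/d_{i+1}):
  m_1 = 1*13 - 0 = 13, d_1 = (190 - 13^2)/1 = 21/1 = 21, a_1 = floor((13 + 13)/21) = 1.
  m_2 = 21*1 - 13 = 8, d_2 = (190 - 8^2)/21 = 126/21 = 6, a_2 = floor((13 + 8)/6) = 3.
  m_3 = 6*3 - 8 = 10, d_3 = (190 - 10^2)/6 = 90/6 = 15, a_3 = floor((13 + 10)/15) = 1.
  m_4 = 15*1 - 10 = 5, d_4 = (190 - 5^2)/15 = 165/15 = 11, a_4 = floor((13 + 5)/11) = 1.
  m_5 = 11*1 - 5 = 6, d_5 = (190 - 6^2)/11 = 154/11 = 14, a_5 = floor((13 + 6)/14) = 1.
  m_6 = 14*1 - 6 = 8, d_6 = (190 - 8^2)/14 = 126/14 = 9, a_6 = floor((13 + 8)/9) = 2.
  m_7 = 9*2 - 8 = 10, d_7 = (190 - 10^2)/9 = 90/9 = 10, a_7 = floor((13 + 10)/10) = 2.
  m_8 = 10*2 - 10 = 10, d_8 = (190 - 10^2)/10 = 90/10 = 9, a_8 = floor((13 + 10)/9) = 2.
  m_9 = 9*2 - 10 = 8, d_9 = (190 - 8^2)/9 = 126/9 = 14, a_9 = floor((13 + 8)/14) = 1.
  m_10 = 14*1 - 8 = 6, d_10 = (190 - 6^2)/14 = 154/14 = 11, a_10 = floor((13 + 6)/11) = 1.
  m_11 = 11*1 - 6 = 5, d_11 = (190 - 5^2)/11 = 165/11 = 15, a_11 = floor((13 + 5)/15) = 1.
  m_12 = 15*1 - 5 = 10, d_12 = (190 - 10^2)/15 = 90/15 = 6, a_12 = floor((13 + 10)/6) = 3.
  m_13 = 6*3 - 10 = 8, d_13 = (190 - 8^2)/6 = 126/6 = 21, a_13 = floor((13 + 8)/21) = 1.
  m_14 = 21*1 - 8 = 13, d_14 = (190 - 13^2)/21 = 21/21 = 1, a_14 = floor((13 + 13)/1) = 26.
  m_15 = 1*26 - 13 = 13, d_15 = (190 - 13^2)/1 = 21/1 = 21: (m_15, d_15) = (m_1, d_1) = (13, 21), so from here the quotients repeat a_1, ..., a_14; the period length is 14.
So sqrt(190) = [13; (1, 3, 1, 1, 1, 2, 2, 2, 1, 1, 1, 3, 1, 26)] with period length k = 14.
k is even, so the fundamental solution of x^2 - 190y^2 = 1 is (p_{k-1}, q_{k-1}) = (p_13, q_13); compute convergents through index 13.
Convergents (p_i = a_i*p_{i-1} + p_{i-2}, q_i = a_i*q_{i-1} + q_{i-2} with p_{-2}=0, p_{-1}=1, q_{-2}=1, q_{-1}=0):
  i=0: a_0=13, p_0 = 13*1 + 0 = 13, q_0 = 13*0 + 1 = 1.
  i=1: a_1=1, p_1 = 1*13 + 1 = 14, q_1 = 1*1 + 0 = 1.
  i=2: a_2=3, p_2 = 3*14 + 13 = 55, q_2 = 3*1 + 1 = 4.
  i=3: a_3=1, p_3 = 1*55 + 14 = 69, q_3 = 1*4 + 1 = 5.
  i=4: a_4=1, p_4 = 1*69 + 55 = 124, q_4 = 1*5 + 4 = 9.
  i=5: a_5=1, p_5 = 1*124 + 69 = 193, q_5 = 1*9 + 5 = 14.
  i=6: a_6=2, p_6 = 2*193 + 124 = 510, q_6 = 2*14 + 9 = 37.
  i=7: a_7=2, p_7 = 2*510 + 193 = 1213, q_7 = 2*37 + 14 = 88.
  i=8: a_8=2, p_8 = 2*1213 + 510 = 2936, q_8 = 2*88 + 37 = 213.
  i=9: a_9=1, p_9 = 1*2936 + 1213 = 4149, q_9 = 1*213 + 88 = 301.
  i=10: a_10=1, p_10 = 1*4149 + 2936 = 7085, q_10 = 1*301 + 213 = 514.
  i=11: a_11=1, p_11 = 1*7085 + 4149 = 11234, q_11 = 1*514 + 301 = 815.
  i=12: a_12=3, p_12 = 3*11234 + 7085 = 40787, q_12 = 3*815 + 514 = 2959.
  i=13: a_13=1, p_13 = 1*40787 + 11234 = 52021, q_13 = 1*2959 + 815 = 3774.
Check: 52021^2 - 190*3774^2 = 2706184441 - 2706184440 = 1, so (x, y) = (52021, 3774) solves the equation, and by the theorem it is the least positive solution.

(x, y) = (52021, 3774)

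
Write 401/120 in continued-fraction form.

Run the Euclidean algorithm on 401 and 120; the successive quotients are the partial quotients a_0, a_1, ... (each step inverts the fractional part left over by the previous one):
  401 = 3*120 + 41, so a_0 = 3.
  120 = 2*41 + 38, so a_1 = 2.
  41 = 1*38 + 3, so a_2 = 1.
  38 = 12*3 + 2, so a_3 = 12.
  3 = 1*2 + 1, so a_4 = 1.
  2 = 2*1 + 0, so a_5 = 2.
The remainder reaches 0 after 6 divisions, so the expansion has 6 partial quotients, read off in order.

[3; 2, 1, 12, 1, 2]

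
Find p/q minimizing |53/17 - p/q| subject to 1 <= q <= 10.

Expand x = 53/17 as a continued fraction with the Euclidean algorithm:
  53 = 3*17 + 2, so a_0 = 3.
  17 = 8*2 + 1, so a_1 = 8.
  2 = 2*1 + 0, so a_2 = 2.
so x = [3; 8, 2].
Convergents (p_i = a_i*p_{i-1} + p_{i-2}, q_i = a_i*q_{i-1} + q_{i-2} with p_{-2}=0, p_{-1}=1, q_{-2}=1, q_{-1}=0), until the denominator exceeds 10:
  i=0: a_0=3, p_0 = 3*1 + 0 = 3, q_0 = 3*0 + 1 = 1.
  i=1: a_1=8, p_1 = 8*3 + 1 = 25, q_1 = 8*1 + 0 = 8.
  i=2: a_2=2, p_2 = 2*25 + 3 = 53, q_2 = 2*8 + 1 = 17.
q_2 = 17 > 10, so the last convergent with denominator <= 10 is p_1/q_1 = 25/8.
The closest fraction with denominator <= 10 is either p_1/q_1 or the intermediate fraction (k*p_1 + p_0)/(k*q_1 + q_0) with the largest k >= 1 whose denominator stays <= 10; these approach x as k grows, and every other convergent or intermediate fraction in range is farther away.
Largest k: floor((10 - q_0)/q_1) = floor((10 - 1)/8) = 1.
That gives (1*25 + 3)/(1*8 + 1) = 28/9.
Compare the errors: |x - 25/8| = |53*8 - 25*17|/(17*8) = 1/136, and |x - 28/9| = |53*9 - 28*17|/(17*9) = 1/153.
Cross-multiplying, 1*136 = 136 < 153 = 1*153, so 1/153 is smaller: the intermediate fraction 28/9 is closer to x than 25/8.

28/9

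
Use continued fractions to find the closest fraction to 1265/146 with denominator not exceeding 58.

26/3

Expand x = 1265/146 as a continued fraction with the Euclidean algorithm:
  1265 = 8*146 + 97, so a_0 = 8.
  146 = 1*97 + 49, so a_1 = 1.
  97 = 1*49 + 48, so a_2 = 1.
  49 = 1*48 + 1, so a_3 = 1.
  48 = 48*1 + 0, so a_4 = 48.
so x = [8; 1, 1, 1, 48].
Convergents (p_i = a_i*p_{i-1} + p_{i-2}, q_i = a_i*q_{i-1} + q_{i-2} with p_{-2}=0, p_{-1}=1, q_{-2}=1, q_{-1}=0), until the denominator exceeds 58:
  i=0: a_0=8, p_0 = 8*1 + 0 = 8, q_0 = 8*0 + 1 = 1.
  i=1: a_1=1, p_1 = 1*8 + 1 = 9, q_1 = 1*1 + 0 = 1.
  i=2: a_2=1, p_2 = 1*9 + 8 = 17, q_2 = 1*1 + 1 = 2.
  i=3: a_3=1, p_3 = 1*17 + 9 = 26, q_3 = 1*2 + 1 = 3.
  i=4: a_4=48, p_4 = 48*26 + 17 = 1265, q_4 = 48*3 + 2 = 146.
q_4 = 146 > 58, so the last convergent with denominator <= 58 is p_3/q_3 = 26/3.
The closest fraction with denominator <= 58 is either p_3/q_3 or the intermediate fraction (k*p_3 + p_2)/(k*q_3 + q_2) with the largest k >= 1 whose denominator stays <= 58; these approach x as k grows, and every other convergent or intermediate fraction in range is farther away.
Largest k: floor((58 - q_2)/q_3) = floor((58 - 2)/3) = 18.
That gives (18*26 + 17)/(18*3 + 2) = 485/56.
Compare the errors: |x - 26/3| = |1265*3 - 26*146|/(146*3) = 1/438, and |x - 485/56| = |1265*56 - 485*146|/(146*56) = 30/8176.
Cross-multiplying, 1*8176 = 8176 < 13140 = 30*438, so 1/438 is smaller: the convergent 26/3 is closer to x than 485/56.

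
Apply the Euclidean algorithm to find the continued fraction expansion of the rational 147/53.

Run the Euclidean algorithm on 147 and 53; the successive quotients are the partial quotients a_0, a_1, ... (each step inverts the fractional part left over by the previous one):
  147 = 2*53 + 41, so a_0 = 2.
  53 = 1*41 + 12, so a_1 = 1.
  41 = 3*12 + 5, so a_2 = 3.
  12 = 2*5 + 2, so a_3 = 2.
  5 = 2*2 + 1, so a_4 = 2.
  2 = 2*1 + 0, so a_5 = 2.
The remainder reaches 0 after 6 divisions, so the expansion has 6 partial quotients, read off in order.

[2; 1, 3, 2, 2, 2]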